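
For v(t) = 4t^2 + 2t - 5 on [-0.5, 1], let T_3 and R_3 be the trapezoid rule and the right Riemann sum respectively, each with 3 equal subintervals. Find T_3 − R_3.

T_3 = -5.
R_3 = -3.5.
T_3 − R_3 = -1.5.

-1.5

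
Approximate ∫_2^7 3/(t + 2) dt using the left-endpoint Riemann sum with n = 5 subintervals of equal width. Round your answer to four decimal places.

Δt = (7 − 2)/5 = 1.
Left endpoints: 2, 3, 4, 5, 6.
f(2) = 0.75, f(3) = 0.6, f(4) = 0.5, f(5) = 3/7, f(6) = 0.375.
Sum = Δt · [f(2) + f(3) + f(4) + f(5) + f(6)].
Sum ≈ 2.6536.

2.6536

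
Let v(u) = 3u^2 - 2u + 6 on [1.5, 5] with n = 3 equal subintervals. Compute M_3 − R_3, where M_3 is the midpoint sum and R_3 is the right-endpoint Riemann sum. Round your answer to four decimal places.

M_3 ≈ 118.684028.
R_3 ≈ 157.986111.
M_3 − R_3 ≈ -39.3021.

-39.3021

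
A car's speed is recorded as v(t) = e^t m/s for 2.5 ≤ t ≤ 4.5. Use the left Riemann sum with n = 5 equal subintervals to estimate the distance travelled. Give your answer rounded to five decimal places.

Δt = (4.5 − 2.5)/5 = 0.4.
Left endpoints: 2.5, 2.9, 3.3, 3.7, 4.1.
v(2.5) ≈ 12.18249, v(2.9) ≈ 18.17415, v(3.3) ≈ 27.11264, v(3.7) ≈ 40.44730, v(4.1) ≈ 60.34029.
Sum = Δt · [v(2.5) + v(2.9) + v(3.3) + v(3.7) + v(4.1)].
Sum ≈ 63.30275.

63.30275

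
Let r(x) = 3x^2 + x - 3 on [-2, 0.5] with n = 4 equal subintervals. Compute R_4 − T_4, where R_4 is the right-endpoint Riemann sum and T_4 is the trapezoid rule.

R_4 = -3.49609375.
T_4 = -0.76171875.
R_4 − T_4 = -2.734375.

-2.734375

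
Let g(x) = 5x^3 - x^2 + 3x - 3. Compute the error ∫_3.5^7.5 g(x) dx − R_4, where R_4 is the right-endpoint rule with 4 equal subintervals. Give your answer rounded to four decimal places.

-985.8333

Exact integral: ∫_3.5^7.5 g(x) dx ≈ 3695.166667.
R_4 = 4681.
Error ≈ 3695.166667 − 4681 ≈ -985.8333.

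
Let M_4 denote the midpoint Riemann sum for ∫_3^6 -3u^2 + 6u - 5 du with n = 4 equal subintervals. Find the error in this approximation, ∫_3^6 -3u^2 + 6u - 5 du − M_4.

Exact integral: ∫_3^6 f(u) du = -123.
M_4 = -122.578125.
Error = -123 − (-122.578125) = -0.421875.

-0.421875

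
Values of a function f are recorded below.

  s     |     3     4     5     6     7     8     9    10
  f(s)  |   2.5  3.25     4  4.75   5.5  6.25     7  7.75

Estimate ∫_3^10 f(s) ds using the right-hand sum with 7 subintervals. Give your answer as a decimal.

38.5

Δs = 1.
Sum = 1·[3.25 + 4 + 4.75 + 5.5 + 6.25 + 7 + 7.75] = 38.5.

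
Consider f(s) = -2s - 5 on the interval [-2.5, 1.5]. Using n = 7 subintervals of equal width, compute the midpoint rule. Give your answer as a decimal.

Δs = (1.5 − (-2.5))/7 = 4/7.
Midpoints: -31/14, -23/14, -15/14, -0.5, 1/14, 9/14, 17/14.
f(-31/14) = -4/7, f(-23/14) = -12/7, f(-15/14) = -20/7, f(-0.5) = -4, f(1/14) = -36/7, f(9/14) = -44/7, f(17/14) = -52/7.
Sum = Δs · [f(-31/14) + f(-23/14) + f(-15/14) + ...].
Sum = -16.

-16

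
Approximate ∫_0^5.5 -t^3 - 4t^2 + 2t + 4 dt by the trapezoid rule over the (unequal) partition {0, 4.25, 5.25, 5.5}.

Subinterval widths: 4.25, 1, 0.25.
f(0) = 4, f(4.25) = -136.515625, f(5.25) = -240.453125, f(5.5) = -272.375.
On each subinterval the trapezoid contributes (Δt_i/2)·[f(t_{i-1}) + f(t_i)].
Sum = -534.18359375.

-534.18359375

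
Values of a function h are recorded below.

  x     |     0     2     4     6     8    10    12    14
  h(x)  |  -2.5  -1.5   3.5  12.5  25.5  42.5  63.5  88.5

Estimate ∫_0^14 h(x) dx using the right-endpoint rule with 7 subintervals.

469

Δx = 2.
Sum = 2·[(-1.5) + 3.5 + 12.5 + 25.5 + 42.5 + 63.5 + 88.5] = 469.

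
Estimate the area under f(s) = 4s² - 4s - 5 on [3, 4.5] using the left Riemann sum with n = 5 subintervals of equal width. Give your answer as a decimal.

49.74

Δs = (4.5 − 3)/5 = 0.3.
Left endpoints: 3, 3.3, 3.6, 3.9, 4.2.
f(3) = 19, f(3.3) = 25.36, f(3.6) = 32.44, f(3.9) = 40.24, f(4.2) = 48.76.
Sum = Δs · [f(3) + f(3.3) + f(3.6) + f(3.9) + f(4.2)].
Sum = 49.74.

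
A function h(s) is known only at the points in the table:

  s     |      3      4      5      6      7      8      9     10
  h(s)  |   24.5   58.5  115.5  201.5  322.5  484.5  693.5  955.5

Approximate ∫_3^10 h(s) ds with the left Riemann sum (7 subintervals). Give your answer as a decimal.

Δs = 1.
Sum = 1·[24.5 + 58.5 + 115.5 + 201.5 + 322.5 + 484.5 + 693.5] = 1900.5.

1900.5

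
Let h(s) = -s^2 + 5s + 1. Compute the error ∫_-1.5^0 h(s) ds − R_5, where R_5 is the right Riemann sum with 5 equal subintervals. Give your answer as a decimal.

-1.44

Exact integral: ∫_-1.5^0 h(s) ds = -5.25.
R_5 = -3.81.
Error = -5.25 − (-3.81) = -1.44.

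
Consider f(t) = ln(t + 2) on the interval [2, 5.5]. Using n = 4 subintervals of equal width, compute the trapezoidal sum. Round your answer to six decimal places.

Δt = (5.5 − 2)/4 = 0.875.
f(2) ≈ 1.386294, f(2.875) ≈ 1.584120, f(3.75) ≈ 1.749200, f(4.625) ≈ 1.890850, f(5.5) ≈ 2.014903.
T_4 = (Δt/2)·[f(t_0) + 2f(t_1) + 2f(t_2) + 2f(t_3) + f(t_4)].
Sum ≈ 6.059173.

6.059173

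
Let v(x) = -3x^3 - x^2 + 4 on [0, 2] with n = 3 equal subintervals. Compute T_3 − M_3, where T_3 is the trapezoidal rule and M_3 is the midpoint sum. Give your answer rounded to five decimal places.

T_3 ≈ -8.1481481.
M_3 ≈ -5.9259259.
T_3 − M_3 ≈ -2.22222.

-2.22222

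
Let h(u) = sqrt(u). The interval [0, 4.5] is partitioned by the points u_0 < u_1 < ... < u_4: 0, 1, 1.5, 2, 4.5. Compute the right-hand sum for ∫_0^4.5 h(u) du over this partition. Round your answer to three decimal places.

7.623

Subinterval widths: 1, 0.5, 0.5, 2.5.
Right endpoints: 1, 1.5, 2, 4.5.
h(1) ≈ 1.000, h(1.5) ≈ 1.225, h(2) ≈ 1.414, h(4.5) ≈ 2.121.
Sum = Σ Δu_i · h(u_i).
Sum ≈ 7.623.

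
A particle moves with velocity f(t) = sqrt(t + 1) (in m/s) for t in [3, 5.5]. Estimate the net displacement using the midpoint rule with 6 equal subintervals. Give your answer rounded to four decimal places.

5.7149

Δt = (5.5 − 3)/6 = 5/12.
Midpoints: 77/24, 3.625, 97/24, 107/24, 4.875, 127/24.
f(77/24) ≈ 2.0514, f(3.625) ≈ 2.1506, f(97/24) ≈ 2.2454, f(107/24) ≈ 2.3363, f(4.875) ≈ 2.4238, f(127/24) ≈ 2.5083.
Sum = Δt · [f(77/24) + f(3.625) + f(97/24) + ...].
Sum ≈ 5.7149.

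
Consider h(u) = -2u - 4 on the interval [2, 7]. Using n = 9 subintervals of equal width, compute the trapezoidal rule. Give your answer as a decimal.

Δu = (7 − 2)/9 = 5/9.
h(2) = -8, h(23/9) = -82/9, h(28/9) = -92/9, h(11/3) = -34/3, h(38/9) = -112/9, h(43/9) = -122/9, h(16/3) = -44/3, h(53/9) = -142/9, h(58/9) = -152/9, h(7) = -18.
T_9 = (Δu/2)·[h(u_0) + 2h(u_1) + ... + 2h(u_{8}) + h(u_9)].
Sum = -65.

-65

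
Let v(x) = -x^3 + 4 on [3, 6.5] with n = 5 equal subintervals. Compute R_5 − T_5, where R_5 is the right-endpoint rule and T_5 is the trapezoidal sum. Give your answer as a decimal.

R_5 = -502.7575.
T_5 = -416.08875.
R_5 − T_5 = -86.66875.

-86.66875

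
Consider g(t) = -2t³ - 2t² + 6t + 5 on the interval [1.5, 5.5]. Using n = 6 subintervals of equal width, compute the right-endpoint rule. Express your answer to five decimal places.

-585.81481

Δt = (5.5 − 1.5)/6 = 2/3.
Right endpoints: 13/6, 17/6, 3.5, 25/6, 29/6, 5.5.
g(13/6) = -1267/108, g(17/6) = -4271/108, g(3.5) = -84.25, g(25/6) = -16135/108, g(29/6) = -25763/108, g(5.5) = -355.25.
Sum = Δt · [g(13/6) + g(17/6) + g(3.5) + ...].
Sum ≈ -585.81481.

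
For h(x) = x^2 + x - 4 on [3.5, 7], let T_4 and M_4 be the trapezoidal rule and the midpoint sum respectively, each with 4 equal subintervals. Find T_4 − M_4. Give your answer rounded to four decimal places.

0.6699

T_4 = 104.86328125.
M_4 ≈ 104.193359.
T_4 − M_4 ≈ 0.6699.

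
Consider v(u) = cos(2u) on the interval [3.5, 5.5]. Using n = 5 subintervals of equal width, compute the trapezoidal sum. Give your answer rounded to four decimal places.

Δu = (5.5 − 3.5)/5 = 0.4.
v(3.5) ≈ 0.7539, v(3.9) ≈ 0.0540, v(4.3) ≈ -0.6787, v(4.7) ≈ -0.9997, v(5.1) ≈ -0.7143, v(5.5) ≈ 0.0044.
T_5 = (Δu/2)·[v(u_0) + 2v(u_1) + ... + 2v(u_{4}) + v(u_5)].
Sum ≈ -0.7838.

-0.7838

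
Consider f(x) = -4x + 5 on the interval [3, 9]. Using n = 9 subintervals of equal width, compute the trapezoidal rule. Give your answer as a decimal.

-114

Δx = (9 − 3)/9 = 2/3.
f(3) = -7, f(11/3) = -29/3, f(13/3) = -37/3, f(5) = -15, f(17/3) = -53/3, f(19/3) = -61/3, f(7) = -23, f(23/3) = -77/3, f(25/3) = -85/3, f(9) = -31.
T_9 = (Δx/2)·[f(x_0) + 2f(x_1) + ... + 2f(x_{8}) + f(x_9)].
Sum = -114.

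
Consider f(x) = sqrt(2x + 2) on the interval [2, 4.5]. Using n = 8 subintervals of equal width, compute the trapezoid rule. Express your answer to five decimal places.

7.26111

Δx = (4.5 − 2)/8 = 0.3125.
f(2) ≈ 2.44949, f(2.3125) ≈ 2.57391, f(2.625) ≈ 2.69258, f(2.9375) ≈ 2.80624, f(3.25) ≈ 2.91548, f(3.5625) ≈ 3.02076, f(3.875) ≈ 3.12250, f(4.1875) ≈ 3.22102, f(4.5) ≈ 3.31662.
T_8 = (Δx/2)·[f(x_0) + 2f(x_1) + ... + 2f(x_{7}) + f(x_8)].
Sum ≈ 7.26111.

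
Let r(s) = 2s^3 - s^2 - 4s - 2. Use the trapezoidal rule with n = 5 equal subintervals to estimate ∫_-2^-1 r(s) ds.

Δs = (-1 − (-2))/5 = 0.2.
r(-2) = -14, r(-1.8) = -9.704, r(-1.6) = -6.352, r(-1.4) = -3.848, r(-1.2) = -2.096, r(-1) = -1.
T_5 = (Δs/2)·[r(s_0) + 2r(s_1) + ... + 2r(s_{4}) + r(s_5)].
Sum = -5.9.

-5.9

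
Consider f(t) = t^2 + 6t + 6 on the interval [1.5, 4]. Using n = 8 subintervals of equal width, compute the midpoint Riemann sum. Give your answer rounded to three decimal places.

76.438

Δt = (4 − 1.5)/8 = 0.3125.
Midpoints: 1.65625, 1.96875, 2.28125, 2.59375, 2.90625, 3.21875, 3.53125, 3.84375.
f(1.65625) = 19129/1024, f(1.96875) = 22209/1024, f(2.28125) = 25489/1024, f(2.59375) = 28969/1024, f(2.90625) = 32649/1024, f(3.21875) = 36529/1024, f(3.53125) = 40609/1024, f(3.84375) = 44889/1024.
Sum = Δt · [f(1.65625) + f(1.96875) + f(2.28125) + ...].
Sum ≈ 76.438.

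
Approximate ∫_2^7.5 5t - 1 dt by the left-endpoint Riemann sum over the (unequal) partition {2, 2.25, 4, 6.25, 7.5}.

100.75

Subinterval widths: 0.25, 1.75, 2.25, 1.25.
Left endpoints: 2, 2.25, 4, 6.25.
f(2) = 9, f(2.25) = 10.25, f(4) = 19, f(6.25) = 30.25.
Sum = Σ Δt_i · f(t_i).
Sum = 100.75.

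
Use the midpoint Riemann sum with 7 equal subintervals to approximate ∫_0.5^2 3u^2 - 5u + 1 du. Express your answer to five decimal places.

-0.01722

Δu = (2 − 0.5)/7 = 3/14.
Midpoints: 17/28, 23/28, 29/28, 1.25, 41/28, 47/28, 53/28.
f(17/28) = -729/784, f(23/28) = -849/784, f(29/28) = -753/784, f(1.25) = -0.5625, f(41/28) = 87/784, f(47/28) = 831/784, f(53/28) = 1791/784.
Sum = Δu · [f(17/28) + f(23/28) + f(29/28) + ...].
Sum ≈ -0.01722.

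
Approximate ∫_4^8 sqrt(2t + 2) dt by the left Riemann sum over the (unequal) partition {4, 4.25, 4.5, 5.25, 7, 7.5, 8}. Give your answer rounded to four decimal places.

14.3369

Subinterval widths: 0.25, 0.25, 0.75, 1.75, 0.5, 0.5.
Left endpoints: 4, 4.25, 4.5, 5.25, 7, 7.5.
f(4) ≈ 3.1623, f(4.25) ≈ 3.2404, f(4.5) ≈ 3.3166, f(5.25) ≈ 3.5355, f(7) ≈ 4.0000, f(7.5) ≈ 4.1231.
Sum = Σ Δt_i · f(t_i).
Sum ≈ 14.3369.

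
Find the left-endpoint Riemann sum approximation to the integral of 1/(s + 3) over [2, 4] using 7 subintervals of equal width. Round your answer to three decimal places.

Δs = (4 − 2)/7 = 2/7.
Left endpoints: 2, 16/7, 18/7, 20/7, 22/7, 24/7, 26/7.
f(2) = 0.2, f(16/7) = 7/37, f(18/7) = 7/39, f(20/7) = 7/41, f(22/7) = 7/43, f(24/7) = 7/45, f(26/7) = 7/47.
Sum = Δs · [f(2) + f(16/7) + f(18/7) + ...].
Sum ≈ 0.345.

0.345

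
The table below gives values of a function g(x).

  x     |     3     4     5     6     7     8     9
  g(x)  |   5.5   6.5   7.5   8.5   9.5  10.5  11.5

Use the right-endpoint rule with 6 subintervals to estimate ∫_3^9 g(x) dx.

54

Δx = 1.
Sum = 1·[6.5 + 7.5 + 8.5 + 9.5 + 10.5 + 11.5] = 54.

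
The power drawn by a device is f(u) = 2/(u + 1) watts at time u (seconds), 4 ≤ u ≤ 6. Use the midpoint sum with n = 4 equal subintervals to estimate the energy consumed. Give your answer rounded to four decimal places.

0.6725

Δu = (6 − 4)/4 = 0.5.
Midpoints: 4.25, 4.75, 5.25, 5.75.
f(4.25) = 8/21, f(4.75) = 8/23, f(5.25) = 0.32, f(5.75) = 8/27.
Sum = Δu · [f(4.25) + f(4.75) + f(5.25) + f(5.75)].
Sum ≈ 0.6725.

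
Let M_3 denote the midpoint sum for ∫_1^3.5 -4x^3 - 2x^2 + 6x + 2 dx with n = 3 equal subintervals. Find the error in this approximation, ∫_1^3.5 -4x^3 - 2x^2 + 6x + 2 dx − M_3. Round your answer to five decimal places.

-4.19560

Exact integral: ∫_1^3.5 f(x) dx ≈ -138.2291667.
M_3 ≈ -134.0335648.
Error ≈ -138.2291667 − (-134.0335648) ≈ -4.19560.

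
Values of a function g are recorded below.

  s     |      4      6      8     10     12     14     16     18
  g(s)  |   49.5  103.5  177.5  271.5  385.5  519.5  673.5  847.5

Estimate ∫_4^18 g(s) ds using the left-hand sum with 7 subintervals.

Δs = 2.
Sum = 2·[49.5 + 103.5 + 177.5 + 271.5 + 385.5 + 519.5 + 673.5] = 4361.

4361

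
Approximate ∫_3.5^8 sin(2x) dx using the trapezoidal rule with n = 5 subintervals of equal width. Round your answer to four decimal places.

Δx = (8 − 3.5)/5 = 0.9.
f(3.5) ≈ 0.6570, f(4.4) ≈ 0.5849, f(5.3) ≈ -0.9228, f(6.2) ≈ -0.1656, f(7.1) ≈ 0.9980, f(8) ≈ -0.2879.
T_5 = (Δx/2)·[f(x_0) + 2f(x_1) + ... + 2f(x_{4}) + f(x_5)].
Sum ≈ 0.6112.

0.6112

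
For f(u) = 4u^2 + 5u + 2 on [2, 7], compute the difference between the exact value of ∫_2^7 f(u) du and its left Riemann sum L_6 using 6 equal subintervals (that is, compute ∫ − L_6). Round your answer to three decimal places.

83.102

Exact integral: ∫_2^7 f(u) du ≈ 569.16667.
L_6 ≈ 486.06481.
Error ≈ 569.16667 − 486.06481 ≈ 83.102.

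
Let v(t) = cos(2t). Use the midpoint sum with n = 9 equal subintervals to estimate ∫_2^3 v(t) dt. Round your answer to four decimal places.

0.2392

Δt = (3 − 2)/9 = 1/9.
Midpoints: 37/18, 13/6, 41/18, 43/18, 2.5, 47/18, 49/18, 17/6, 53/18.
v(37/18) ≈ -0.5657, v(13/6) ≈ -0.3700, v(41/18) ≈ -0.1562, v(43/18) ≈ 0.0653, v(2.5) ≈ 0.2837, v(47/18) ≈ 0.4880, v(49/18) ≈ 0.6684, v(17/6) ≈ 0.8159, v(53/18) ≈ 0.9233.
Sum = Δt · [v(37/18) + v(13/6) + v(41/18) + ...].
Sum ≈ 0.2392.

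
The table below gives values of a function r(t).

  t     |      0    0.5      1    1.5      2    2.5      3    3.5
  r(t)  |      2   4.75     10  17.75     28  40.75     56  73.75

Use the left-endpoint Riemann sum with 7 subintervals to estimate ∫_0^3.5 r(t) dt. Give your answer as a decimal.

79.625

Δt = 0.5.
Sum = 0.5·[2 + 4.75 + 10 + 17.75 + 28 + 40.75 + 56] = 79.625.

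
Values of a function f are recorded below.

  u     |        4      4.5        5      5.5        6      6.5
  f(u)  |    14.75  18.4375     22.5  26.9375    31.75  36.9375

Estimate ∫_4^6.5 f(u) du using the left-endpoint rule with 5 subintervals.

57.1875

Δu = 0.5.
Sum = 0.5·[14.75 + 18.4375 + 22.5 + 26.9375 + 31.75] = 57.1875.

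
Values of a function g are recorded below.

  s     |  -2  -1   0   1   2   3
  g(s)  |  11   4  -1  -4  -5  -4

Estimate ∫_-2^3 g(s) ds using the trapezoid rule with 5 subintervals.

Δs = 1.
T_5 = (1/2)·[11 + 2·4 + 2·(-1) + 2·(-4) + 2·(-5) + (-4)] = -2.5.

-2.5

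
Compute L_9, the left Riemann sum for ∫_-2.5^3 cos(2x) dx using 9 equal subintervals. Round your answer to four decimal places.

-0.7468

Δx = (3 − (-2.5))/9 = 11/18.
Left endpoints: -2.5, -17/9, -23/18, -2/3, -1/18, 5/9, 7/6, 16/9, 43/18.
f(-2.5) ≈ 0.2837, f(-17/9) ≈ -0.8044, f(-23/18) ≈ -0.8331, f(-2/3) ≈ 0.2352, f(-1/18) ≈ 0.9938, f(5/9) ≈ 0.4437, f(7/6) ≈ -0.6908, f(16/9) ≈ -0.9155, f(43/18) ≈ 0.0653.
Sum = Δx · [f(-2.5) + f(-17/9) + f(-23/18) + ...].
Sum ≈ -0.7468.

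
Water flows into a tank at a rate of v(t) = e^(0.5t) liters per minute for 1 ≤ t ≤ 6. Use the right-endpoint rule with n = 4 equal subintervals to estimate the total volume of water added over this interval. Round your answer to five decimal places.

49.58921

Δt = (6 − 1)/4 = 1.25.
Right endpoints: 2.25, 3.5, 4.75, 6.
v(2.25) ≈ 3.08022, v(3.5) ≈ 5.75460, v(4.75) ≈ 10.75101, v(6) ≈ 20.08554.
Sum = Δt · [v(2.25) + v(3.5) + v(4.75) + v(6)].
Sum ≈ 49.58921.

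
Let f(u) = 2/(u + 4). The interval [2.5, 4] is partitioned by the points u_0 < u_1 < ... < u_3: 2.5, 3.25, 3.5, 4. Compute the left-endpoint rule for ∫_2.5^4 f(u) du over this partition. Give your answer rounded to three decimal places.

0.433

Subinterval widths: 0.75, 0.25, 0.5.
Left endpoints: 2.5, 3.25, 3.5.
f(2.5) = 4/13, f(3.25) = 8/29, f(3.5) = 4/15.
Sum = Σ Δu_i · f(u_i).
Sum ≈ 0.433.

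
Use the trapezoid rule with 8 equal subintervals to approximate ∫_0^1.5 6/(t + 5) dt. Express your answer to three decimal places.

Δt = (1.5 − 0)/8 = 0.1875.
f(0) = 1.2, f(0.1875) = 96/83, f(0.375) = 48/43, f(0.5625) = 96/89, f(0.75) = 24/23, f(0.9375) = 96/95, f(1.125) = 48/49, f(1.3125) = 96/101, f(1.5) = 12/13.
T_8 = (Δt/2)·[f(t_0) + 2f(t_1) + ... + 2f(t_{7}) + f(t_8)].
Sum ≈ 1.574.

1.574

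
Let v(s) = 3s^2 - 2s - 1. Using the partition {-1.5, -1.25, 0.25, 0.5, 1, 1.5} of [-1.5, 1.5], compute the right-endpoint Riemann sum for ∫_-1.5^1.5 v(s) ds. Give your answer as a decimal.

0.640625

Subinterval widths: 0.25, 1.5, 0.25, 0.5, 0.5.
Right endpoints: -1.25, 0.25, 0.5, 1, 1.5.
v(-1.25) = 6.1875, v(0.25) = -1.3125, v(0.5) = -1.25, v(1) = 0, v(1.5) = 2.75.
Sum = Σ Δs_i · v(s_i).
Sum = 0.640625.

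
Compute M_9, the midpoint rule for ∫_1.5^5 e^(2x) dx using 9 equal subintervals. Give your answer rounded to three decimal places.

10730.663

Δx = (5 − 1.5)/9 = 7/18.
Midpoints: 61/36, 25/12, 89/36, 103/36, 3.25, 131/36, 145/36, 53/12, 173/36.
f(61/36) ≈ 29.633, f(25/12) ≈ 64.500, f(89/36) ≈ 140.393, f(103/36) ≈ 305.583, f(3.25) ≈ 665.142, f(131/36) ≈ 1447.767, f(145/36) ≈ 3151.253, f(53/12) ≈ 6859.112, f(173/36) ≈ 14929.749.
Sum = Δx · [f(61/36) + f(25/12) + f(89/36) + ...].
Sum ≈ 10730.663.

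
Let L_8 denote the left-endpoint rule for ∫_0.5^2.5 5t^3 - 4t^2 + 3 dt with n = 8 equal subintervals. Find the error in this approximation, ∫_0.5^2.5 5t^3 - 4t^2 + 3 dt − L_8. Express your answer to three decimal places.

Exact integral: ∫_0.5^2.5 f(t) dt ≈ 34.08333.
L_8 = 27.78125.
Error ≈ 34.08333 − 27.78125 ≈ 6.302.

6.302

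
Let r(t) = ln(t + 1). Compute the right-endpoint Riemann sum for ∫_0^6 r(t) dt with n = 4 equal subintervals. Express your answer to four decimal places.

Δt = (6 − 0)/4 = 1.5.
Right endpoints: 1.5, 3, 4.5, 6.
r(1.5) ≈ 0.9163, r(3) ≈ 1.3863, r(4.5) ≈ 1.7047, r(6) ≈ 1.9459.
Sum = Δt · [r(1.5) + r(3) + r(4.5) + r(6)].
Sum ≈ 8.9299.

8.9299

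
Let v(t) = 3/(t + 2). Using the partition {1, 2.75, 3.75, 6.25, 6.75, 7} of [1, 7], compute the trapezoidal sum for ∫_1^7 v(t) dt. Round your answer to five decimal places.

3.37216

Subinterval widths: 1.75, 1, 2.5, 0.5, 0.25.
v(1) = 1, v(2.75) = 12/19, v(3.75) = 12/23, v(6.25) = 4/11, v(6.75) = 12/35, v(7) = 1/3.
On each subinterval the trapezoid contributes (Δt_i/2)·[v(t_{i-1}) + v(t_i)].
Sum ≈ 3.37216.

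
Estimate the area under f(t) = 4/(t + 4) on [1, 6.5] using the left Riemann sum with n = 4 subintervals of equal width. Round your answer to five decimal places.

Δt = (6.5 − 1)/4 = 1.375.
Left endpoints: 1, 2.375, 3.75, 5.125.
f(1) = 0.8, f(2.375) = 32/51, f(3.75) = 16/31, f(5.125) = 32/73.
Sum = Δt · [f(1) + f(2.375) + f(3.75) + f(5.125)].
Sum ≈ 3.27516.

3.27516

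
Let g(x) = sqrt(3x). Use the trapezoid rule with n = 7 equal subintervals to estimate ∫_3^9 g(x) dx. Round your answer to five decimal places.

25.16401

Δx = (9 − 3)/7 = 6/7.
g(3) ≈ 3.00000, g(27/7) ≈ 3.40168, g(33/7) ≈ 3.76070, g(39/7) ≈ 4.08831, g(45/7) ≈ 4.39155, g(51/7) ≈ 4.67516, g(57/7) ≈ 4.94253, g(9) ≈ 5.19615.
T_7 = (Δx/2)·[g(x_0) + 2g(x_1) + ... + 2g(x_{6}) + g(x_7)].
Sum ≈ 25.16401.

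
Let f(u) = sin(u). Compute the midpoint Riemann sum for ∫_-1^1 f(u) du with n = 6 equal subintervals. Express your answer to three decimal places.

0.000

Δu = (1 − (-1))/6 = 1/3.
Midpoints: -5/6, -0.5, -1/6, 1/6, 0.5, 5/6.
f(-5/6) ≈ -0.740, f(-0.5) ≈ -0.479, f(-1/6) ≈ -0.166, f(1/6) ≈ 0.166, f(0.5) ≈ 0.479, f(5/6) ≈ 0.740.
Sum = Δu · [f(-5/6) + f(-0.5) + f(-1/6) + ...].
Sum ≈ 0.000.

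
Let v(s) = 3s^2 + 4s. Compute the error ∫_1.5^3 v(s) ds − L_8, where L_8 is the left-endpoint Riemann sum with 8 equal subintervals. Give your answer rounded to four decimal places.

Exact integral: ∫_1.5^3 v(s) ds = 37.125.
L_8 ≈ 34.690430.
Error ≈ 37.125 − 34.690430 ≈ 2.4346.

2.4346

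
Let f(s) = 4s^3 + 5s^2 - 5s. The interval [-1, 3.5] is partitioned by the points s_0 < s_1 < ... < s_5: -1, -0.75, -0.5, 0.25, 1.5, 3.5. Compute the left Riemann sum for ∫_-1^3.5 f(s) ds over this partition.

Subinterval widths: 0.25, 0.25, 0.75, 1.25, 2.
Left endpoints: -1, -0.75, -0.5, 0.25, 1.5.
f(-1) = 6, f(-0.75) = 4.875, f(-0.5) = 3.25, f(0.25) = -0.875, f(1.5) = 17.25.
Sum = Σ Δs_i · f(s_i).
Sum = 38.5625.

38.5625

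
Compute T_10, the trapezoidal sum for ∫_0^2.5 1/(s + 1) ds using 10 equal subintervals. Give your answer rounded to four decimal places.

Δs = (2.5 − 0)/10 = 0.25.
f(0) = 1, f(0.25) = 0.8, f(0.5) = 2/3, f(0.75) = 4/7, f(1) = 0.5, f(1.25) = 4/9, f(1.5) = 0.4, f(1.75) = 4/11, f(2) = 1/3, f(2.25) = 4/13, f(2.5) = 2/7.
T_10 = (Δs/2)·[f(s_0) + 2f(s_1) + ... + 2f(s_{9}) + f(s_10)].
Sum ≈ 1.2575.

1.2575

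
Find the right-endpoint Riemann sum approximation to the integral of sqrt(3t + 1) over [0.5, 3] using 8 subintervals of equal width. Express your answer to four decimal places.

Δt = (3 − 0.5)/8 = 0.3125.
Right endpoints: 0.8125, 1.125, 1.4375, 1.75, 2.0625, 2.375, 2.6875, 3.
f(0.8125) ≈ 1.8540, f(1.125) ≈ 2.0917, f(1.4375) ≈ 2.3049, f(1.75) ≈ 2.5000, f(2.0625) ≈ 2.6810, f(2.375) ≈ 2.8504, f(2.6875) ≈ 3.0104, f(3) ≈ 3.1623.
Sum = Δt · [f(0.8125) + f(1.125) + f(1.4375) + ...].
Sum ≈ 6.3921.

6.3921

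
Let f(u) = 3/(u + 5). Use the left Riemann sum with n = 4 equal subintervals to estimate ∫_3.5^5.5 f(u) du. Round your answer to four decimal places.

Δu = (5.5 − 3.5)/4 = 0.5.
Left endpoints: 3.5, 4, 4.5, 5.
f(3.5) = 6/17, f(4) = 1/3, f(4.5) = 6/19, f(5) = 0.3.
Sum = Δu · [f(3.5) + f(4) + f(4.5) + f(5)].
Sum ≈ 0.6510.

0.6510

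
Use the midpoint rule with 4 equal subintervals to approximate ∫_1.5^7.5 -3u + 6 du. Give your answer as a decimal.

-45

Δu = (7.5 − 1.5)/4 = 1.5.
Midpoints: 2.25, 3.75, 5.25, 6.75.
f(2.25) = -0.75, f(3.75) = -5.25, f(5.25) = -9.75, f(6.75) = -14.25.
Sum = Δu · [f(2.25) + f(3.75) + f(5.25) + f(6.75)].
Sum = -45.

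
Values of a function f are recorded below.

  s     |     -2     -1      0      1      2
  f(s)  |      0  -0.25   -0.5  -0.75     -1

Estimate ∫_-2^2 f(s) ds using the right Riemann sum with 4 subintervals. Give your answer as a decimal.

-2.5

Δs = 1.
Sum = 1·[(-0.25) + (-0.5) + (-0.75) + (-1)] = -2.5.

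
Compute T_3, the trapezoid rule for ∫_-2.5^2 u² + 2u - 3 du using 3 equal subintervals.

Δu = (2 − (-2.5))/3 = 1.5.
f(-2.5) = -1.75, f(-1) = -4, f(0.5) = -1.75, f(2) = 5.
T_3 = (Δu/2)·[f(u_0) + 2f(u_1) + 2f(u_2) + f(u_3)].
Sum = -6.1875.

-6.1875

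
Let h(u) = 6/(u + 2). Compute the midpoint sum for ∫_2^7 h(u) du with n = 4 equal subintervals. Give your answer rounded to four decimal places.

4.8464

Δu = (7 − 2)/4 = 1.25.
Midpoints: 2.625, 3.875, 5.125, 6.375.
h(2.625) = 48/37, h(3.875) = 48/47, h(5.125) = 16/19, h(6.375) = 48/67.
Sum = Δu · [h(2.625) + h(3.875) + h(5.125) + h(6.375)].
Sum ≈ 4.8464.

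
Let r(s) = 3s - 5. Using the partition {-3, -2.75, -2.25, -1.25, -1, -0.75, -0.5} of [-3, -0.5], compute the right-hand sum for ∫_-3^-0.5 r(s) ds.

-23.375

Subinterval widths: 0.25, 0.5, 1, 0.25, 0.25, 0.25.
Right endpoints: -2.75, -2.25, -1.25, -1, -0.75, -0.5.
r(-2.75) = -13.25, r(-2.25) = -11.75, r(-1.25) = -8.75, r(-1) = -8, r(-0.75) = -7.25, r(-0.5) = -6.5.
Sum = Σ Δs_i · r(s_i).
Sum = -23.375.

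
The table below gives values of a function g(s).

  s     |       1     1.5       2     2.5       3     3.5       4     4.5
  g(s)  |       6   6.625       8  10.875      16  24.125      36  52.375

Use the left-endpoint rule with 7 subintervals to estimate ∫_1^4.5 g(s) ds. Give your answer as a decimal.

53.8125

Δs = 0.5.
Sum = 0.5·[6 + 6.625 + 8 + 10.875 + 16 + 24.125 + 36] = 53.8125.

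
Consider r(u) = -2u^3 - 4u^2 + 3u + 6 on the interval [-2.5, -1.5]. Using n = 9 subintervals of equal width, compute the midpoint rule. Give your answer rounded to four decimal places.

0.6584

Δu = (-1.5 − (-2.5))/9 = 1/9.
Midpoints: -22/9, -7/3, -20/9, -19/9, -2, -17/9, -16/9, -5/3, -14/9.
r(-22/9) = 2900/729, r(-7/3) = 71/27, r(-20/9) = 1114/729, r(-19/9) = 479/729, r(-2) = 0, r(-17/9) = -335/729, r(-16/9) = -538/729, r(-5/3) = -23/27, r(-14/9) = -596/729.
Sum = Δu · [r(-22/9) + r(-7/3) + r(-20/9) + ...].
Sum ≈ 0.6584.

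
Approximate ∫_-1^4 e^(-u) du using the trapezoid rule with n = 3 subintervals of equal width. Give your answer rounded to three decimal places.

Δu = (4 − (-1))/3 = 5/3.
f(-1) ≈ 2.718, f(2/3) ≈ 0.513, f(7/3) ≈ 0.097, f(4) ≈ 0.018.
T_3 = (Δu/2)·[f(u_0) + 2f(u_1) + 2f(u_2) + f(u_3)].
Sum ≈ 3.298.

3.298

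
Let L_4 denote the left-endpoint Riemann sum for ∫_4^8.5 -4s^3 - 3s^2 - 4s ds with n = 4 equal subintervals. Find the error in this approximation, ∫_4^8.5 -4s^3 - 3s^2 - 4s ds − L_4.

-1268.7890625

Exact integral: ∫_4^8.5 f(s) ds = -5626.6875.
L_4 = -4357.8984375.
Error = -5626.6875 − (-4357.8984375) = -1268.7890625.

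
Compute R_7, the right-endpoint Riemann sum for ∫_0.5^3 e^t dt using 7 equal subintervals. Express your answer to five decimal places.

Δt = (3 − 0.5)/7 = 5/14.
Right endpoints: 6/7, 17/14, 11/7, 27/14, 16/7, 37/14, 3.
f(6/7) ≈ 2.35642, f(17/14) ≈ 3.36789, f(11/7) ≈ 4.81352, f(27/14) ≈ 6.87968, f(16/7) ≈ 9.83271, f(37/14) ≈ 14.05330, f(3) ≈ 20.08554.
Sum = Δt · [f(6/7) + f(17/14) + f(11/7) + ...].
Sum ≈ 21.92466.

21.92466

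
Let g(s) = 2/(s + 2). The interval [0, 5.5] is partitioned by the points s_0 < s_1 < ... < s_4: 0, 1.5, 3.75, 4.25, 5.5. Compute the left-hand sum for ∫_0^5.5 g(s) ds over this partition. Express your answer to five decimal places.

3.35963

Subinterval widths: 1.5, 2.25, 0.5, 1.25.
Left endpoints: 0, 1.5, 3.75, 4.25.
g(0) = 1, g(1.5) = 4/7, g(3.75) = 8/23, g(4.25) = 0.32.
Sum = Σ Δs_i · g(s_i).
Sum ≈ 3.35963.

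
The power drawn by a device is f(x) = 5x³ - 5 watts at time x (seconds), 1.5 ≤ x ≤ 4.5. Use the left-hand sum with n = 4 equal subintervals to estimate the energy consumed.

Δx = (4.5 − 1.5)/4 = 0.75.
Left endpoints: 1.5, 2.25, 3, 3.75.
f(1.5) = 11.875, f(2.25) = 51.953125, f(3) = 130, f(3.75) = 258.671875.
Sum = Δx · [f(1.5) + f(2.25) + f(3) + f(3.75)].
Sum = 339.375.

339.375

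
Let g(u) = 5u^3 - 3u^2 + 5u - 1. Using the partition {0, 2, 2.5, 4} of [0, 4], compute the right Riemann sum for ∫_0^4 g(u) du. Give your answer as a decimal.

Subinterval widths: 2, 0.5, 1.5.
Right endpoints: 2, 2.5, 4.
g(2) = 37, g(2.5) = 70.875, g(4) = 291.
Sum = Σ Δu_i · g(u_i).
Sum = 545.9375.

545.9375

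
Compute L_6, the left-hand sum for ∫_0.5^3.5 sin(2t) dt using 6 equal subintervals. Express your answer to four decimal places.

Δt = (3.5 − 0.5)/6 = 0.5.
Left endpoints: 0.5, 1, 1.5, 2, 2.5, 3.
f(0.5) ≈ 0.8415, f(1) ≈ 0.9093, f(1.5) ≈ 0.1411, f(2) ≈ -0.7568, f(2.5) ≈ -0.9589, f(3) ≈ -0.2794.
Sum = Δt · [f(0.5) + f(1) + f(1.5) + ...].
Sum ≈ -0.0516.

-0.0516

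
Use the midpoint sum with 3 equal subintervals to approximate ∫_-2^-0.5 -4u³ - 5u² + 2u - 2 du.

-4.25

Δu = (-0.5 − (-2))/3 = 0.5.
Midpoints: -1.75, -1.25, -0.75.
f(-1.75) = 0.625, f(-1.25) = -4.5, f(-0.75) = -4.625.
Sum = Δu · [f(-1.75) + f(-1.25) + f(-0.75)].
Sum = -4.25.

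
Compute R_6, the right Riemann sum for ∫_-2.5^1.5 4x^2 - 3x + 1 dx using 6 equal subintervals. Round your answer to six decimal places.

Δx = (1.5 − (-2.5))/6 = 2/3.
Right endpoints: -11/6, -7/6, -0.5, 1/6, 5/6, 1.5.
f(-11/6) = 359/18, f(-7/6) = 179/18, f(-0.5) = 3.5, f(1/6) = 11/18, f(5/6) = 23/18, f(1.5) = 5.5.
Sum = Δx · [f(-11/6) + f(-7/6) + f(-0.5) + ...].
Sum ≈ 27.185185.

27.185185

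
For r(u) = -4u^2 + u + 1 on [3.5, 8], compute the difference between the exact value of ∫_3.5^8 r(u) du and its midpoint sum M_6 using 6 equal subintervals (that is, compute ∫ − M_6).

Exact integral: ∫_3.5^8 r(u) du = -595.125.
M_6 = -594.28125.
Error = -595.125 − (-594.28125) = -0.84375.

-0.84375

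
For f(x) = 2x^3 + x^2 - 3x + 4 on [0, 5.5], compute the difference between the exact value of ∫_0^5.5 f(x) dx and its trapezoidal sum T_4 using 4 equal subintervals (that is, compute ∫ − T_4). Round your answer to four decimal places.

Exact integral: ∫_0^5.5 f(x) dx ≈ 489.614583.
T_4 ≈ 519.943359.
Error ≈ 489.614583 − 519.943359 ≈ -30.3288.

-30.3288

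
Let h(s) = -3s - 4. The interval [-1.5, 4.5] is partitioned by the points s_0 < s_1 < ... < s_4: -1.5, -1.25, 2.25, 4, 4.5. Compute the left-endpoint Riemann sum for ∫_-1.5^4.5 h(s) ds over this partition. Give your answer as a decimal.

-27.5625

Subinterval widths: 0.25, 3.5, 1.75, 0.5.
Left endpoints: -1.5, -1.25, 2.25, 4.
h(-1.5) = 0.5, h(-1.25) = -0.25, h(2.25) = -10.75, h(4) = -16.
Sum = Σ Δs_i · h(s_i).
Sum = -27.5625.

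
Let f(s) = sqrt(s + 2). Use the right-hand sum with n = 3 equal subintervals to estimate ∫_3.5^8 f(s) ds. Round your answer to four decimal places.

Δs = (8 − 3.5)/3 = 1.5.
Right endpoints: 5, 6.5, 8.
f(5) ≈ 2.6458, f(6.5) ≈ 2.9155, f(8) ≈ 3.1623.
Sum = Δs · [f(5) + f(6.5) + f(8)].
Sum ≈ 13.0853.

13.0853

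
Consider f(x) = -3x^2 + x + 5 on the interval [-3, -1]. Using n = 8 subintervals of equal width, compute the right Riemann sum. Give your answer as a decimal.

-16.8125

Δx = (-1 − (-3))/8 = 0.25.
Right endpoints: -2.75, -2.5, -2.25, -2, -1.75, -1.5, -1.25, -1.
f(-2.75) = -20.4375, f(-2.5) = -16.25, f(-2.25) = -12.4375, f(-2) = -9, f(-1.75) = -5.9375, f(-1.5) = -3.25, f(-1.25) = -0.9375, f(-1) = 1.
Sum = Δx · [f(-2.75) + f(-2.5) + f(-2.25) + ...].
Sum = -16.8125.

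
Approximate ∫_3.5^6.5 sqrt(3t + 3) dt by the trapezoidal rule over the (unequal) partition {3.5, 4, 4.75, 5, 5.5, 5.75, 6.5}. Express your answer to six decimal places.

Subinterval widths: 0.5, 0.75, 0.25, 0.5, 0.25, 0.75.
f(3.5) ≈ 3.674235, f(4) ≈ 3.872983, f(4.75) ≈ 4.153312, f(5) ≈ 4.242641, f(5.5) ≈ 4.415880, f(5.75) ≈ 4.500000, f(6.5) ≈ 4.743416.
On each subinterval the trapezoid contributes (Δt_i/2)·[f(t_{i-1}) + f(t_i)].
Sum ≈ 12.691556.

12.691556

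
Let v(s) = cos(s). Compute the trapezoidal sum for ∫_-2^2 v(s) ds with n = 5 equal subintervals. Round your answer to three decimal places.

Δs = (2 − (-2))/5 = 0.8.
v(-2) ≈ -0.416, v(-1.2) ≈ 0.362, v(-0.4) ≈ 0.921, v(0.4) ≈ 0.921, v(1.2) ≈ 0.362, v(2) ≈ -0.416.
T_5 = (Δs/2)·[v(s_0) + 2v(s_1) + ... + 2v(s_{4}) + v(s_5)].
Sum ≈ 1.721.

1.721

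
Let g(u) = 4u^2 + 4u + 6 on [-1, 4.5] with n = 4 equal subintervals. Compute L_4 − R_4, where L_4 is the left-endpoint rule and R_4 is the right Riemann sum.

-136.125

L_4 = 133.203125.
R_4 = 269.328125.
L_4 − R_4 = -136.125.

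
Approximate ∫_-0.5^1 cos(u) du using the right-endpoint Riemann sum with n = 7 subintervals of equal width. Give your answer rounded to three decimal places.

1.280

Δu = (1 − (-0.5))/7 = 3/14.
Right endpoints: -2/7, -1/14, 1/7, 5/14, 4/7, 11/14, 1.
f(-2/7) ≈ 0.959, f(-1/14) ≈ 0.997, f(1/7) ≈ 0.990, f(5/14) ≈ 0.937, f(4/7) ≈ 0.841, f(11/14) ≈ 0.707, f(1) ≈ 0.540.
Sum = Δu · [f(-2/7) + f(-1/14) + f(1/7) + ...].
Sum ≈ 1.280.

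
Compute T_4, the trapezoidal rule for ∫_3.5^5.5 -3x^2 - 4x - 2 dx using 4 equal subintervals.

-163.75

Δx = (5.5 − 3.5)/4 = 0.5.
f(3.5) = -52.75, f(4) = -66, f(4.5) = -80.75, f(5) = -97, f(5.5) = -114.75.
T_4 = (Δx/2)·[f(x_0) + 2f(x_1) + 2f(x_2) + 2f(x_3) + f(x_4)].
Sum = -163.75.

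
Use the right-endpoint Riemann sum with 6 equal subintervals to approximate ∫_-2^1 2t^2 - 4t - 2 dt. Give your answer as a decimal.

Δt = (1 − (-2))/6 = 0.5.
Right endpoints: -1.5, -1, -0.5, 0, 0.5, 1.
f(-1.5) = 8.5, f(-1) = 4, f(-0.5) = 0.5, f(0) = -2, f(0.5) = -3.5, f(1) = -4.
Sum = Δt · [f(-1.5) + f(-1) + f(-0.5) + ...].
Sum = 1.75.

1.75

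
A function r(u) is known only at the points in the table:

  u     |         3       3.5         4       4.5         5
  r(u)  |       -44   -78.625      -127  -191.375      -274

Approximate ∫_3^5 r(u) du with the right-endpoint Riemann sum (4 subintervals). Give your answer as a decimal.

-335.5

Δu = 0.5.
Sum = 0.5·[(-78.625) + (-127) + (-191.375) + (-274)] = -335.5.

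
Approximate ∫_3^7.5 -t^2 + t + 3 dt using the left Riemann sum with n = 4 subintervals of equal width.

Δt = (7.5 − 3)/4 = 1.125.
Left endpoints: 3, 4.125, 5.25, 6.375.
f(3) = -3, f(4.125) = -9.890625, f(5.25) = -19.3125, f(6.375) = -31.265625.
Sum = Δt · [f(3) + f(4.125) + f(5.25) + f(6.375)].
Sum = -71.40234375.

-71.40234375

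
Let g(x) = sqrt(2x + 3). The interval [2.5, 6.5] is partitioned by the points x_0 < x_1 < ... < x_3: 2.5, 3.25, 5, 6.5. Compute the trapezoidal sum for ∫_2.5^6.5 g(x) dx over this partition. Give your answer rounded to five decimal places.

13.77244

Subinterval widths: 0.75, 1.75, 1.5.
g(2.5) ≈ 2.82843, g(3.25) ≈ 3.08221, g(5) ≈ 3.60555, g(6.5) ≈ 4.00000.
On each subinterval the trapezoid contributes (Δx_i/2)·[g(x_{i-1}) + g(x_i)].
Sum ≈ 13.77244.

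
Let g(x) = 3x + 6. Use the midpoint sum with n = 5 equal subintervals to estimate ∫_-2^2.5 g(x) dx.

Δx = (2.5 − (-2))/5 = 0.9.
Midpoints: -1.55, -0.65, 0.25, 1.15, 2.05.
g(-1.55) = 1.35, g(-0.65) = 4.05, g(0.25) = 6.75, g(1.15) = 9.45, g(2.05) = 12.15.
Sum = Δx · [g(-1.55) + g(-0.65) + g(0.25) + g(1.15) + g(2.05)].
Sum = 30.375.

30.375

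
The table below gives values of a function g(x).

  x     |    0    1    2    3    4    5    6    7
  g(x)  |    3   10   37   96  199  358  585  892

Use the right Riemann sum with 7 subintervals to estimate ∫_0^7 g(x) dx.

Δx = 1.
Sum = 1·[10 + 37 + 96 + 199 + 358 + 585 + 892] = 2177.

2177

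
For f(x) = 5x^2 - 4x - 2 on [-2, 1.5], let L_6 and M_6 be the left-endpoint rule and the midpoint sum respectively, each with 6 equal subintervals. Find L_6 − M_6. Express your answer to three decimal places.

8.124

L_6 ≈ 23.08623.
M_6 ≈ 14.96209.
L_6 − M_6 ≈ 8.124.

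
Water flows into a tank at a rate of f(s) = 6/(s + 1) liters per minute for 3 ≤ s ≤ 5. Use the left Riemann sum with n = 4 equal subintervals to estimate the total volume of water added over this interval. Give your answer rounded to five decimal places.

2.56212

Δs = (5 − 3)/4 = 0.5.
Left endpoints: 3, 3.5, 4, 4.5.
f(3) = 1.5, f(3.5) = 4/3, f(4) = 1.2, f(4.5) = 12/11.
Sum = Δs · [f(3) + f(3.5) + f(4) + f(4.5)].
Sum ≈ 2.56212.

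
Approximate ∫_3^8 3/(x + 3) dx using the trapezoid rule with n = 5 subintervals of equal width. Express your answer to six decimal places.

Δx = (8 − 3)/5 = 1.
f(3) = 0.5, f(4) = 3/7, f(5) = 0.375, f(6) = 1/3, f(7) = 0.3, f(8) = 3/11.
T_5 = (Δx/2)·[f(x_0) + 2f(x_1) + ... + 2f(x_{4}) + f(x_5)].
Sum ≈ 1.823268.

1.823268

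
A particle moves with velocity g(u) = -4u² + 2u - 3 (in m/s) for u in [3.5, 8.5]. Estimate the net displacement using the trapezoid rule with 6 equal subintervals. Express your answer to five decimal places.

-718.98148

Δu = (8.5 − 3.5)/6 = 5/6.
g(3.5) = -45, g(13/3) = -625/9, g(31/6) = -895/9, g(6) = -135, g(41/6) = -1585/9, g(23/3) = -2005/9, g(8.5) = -275.
T_6 = (Δu/2)·[g(u_0) + 2g(u_1) + ... + 2g(u_{5}) + g(u_6)].
Sum ≈ -718.98148.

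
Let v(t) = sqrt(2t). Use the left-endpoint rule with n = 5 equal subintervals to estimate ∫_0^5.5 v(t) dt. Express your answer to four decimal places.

Δt = (5.5 − 0)/5 = 1.1.
Left endpoints: 0, 1.1, 2.2, 3.3, 4.4.
v(0) ≈ 0.0000, v(1.1) ≈ 1.4832, v(2.2) ≈ 2.0976, v(3.3) ≈ 2.5690, v(4.4) ≈ 2.9665.
Sum = Δt · [v(0) + v(1.1) + v(2.2) + v(3.3) + v(4.4)].
Sum ≈ 10.0280.

10.0280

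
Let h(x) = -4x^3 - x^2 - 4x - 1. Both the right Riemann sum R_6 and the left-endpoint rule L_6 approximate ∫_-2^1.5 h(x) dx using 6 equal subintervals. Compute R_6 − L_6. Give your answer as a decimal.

R_6 ≈ -9.30093.
L_6 ≈ 24.38657.
R_6 − L_6 = -33.6875.

-33.6875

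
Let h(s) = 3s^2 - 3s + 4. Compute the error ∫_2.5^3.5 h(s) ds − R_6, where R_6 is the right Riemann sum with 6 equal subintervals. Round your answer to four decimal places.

Exact integral: ∫_2.5^3.5 h(s) ds = 22.25.
R_6 ≈ 23.513889.
Error ≈ 22.25 − 23.513889 ≈ -1.2639.

-1.2639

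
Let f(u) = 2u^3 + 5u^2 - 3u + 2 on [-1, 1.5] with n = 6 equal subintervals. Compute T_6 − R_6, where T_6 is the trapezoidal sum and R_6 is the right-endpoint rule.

T_6 ≈ 12.91811.
R_6 ≈ 14.48061.
T_6 − R_6 = -1.5625.

-1.5625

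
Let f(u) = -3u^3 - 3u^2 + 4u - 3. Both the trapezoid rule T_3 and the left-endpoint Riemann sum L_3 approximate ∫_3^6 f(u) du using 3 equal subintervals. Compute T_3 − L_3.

T_3 = -1077.
L_3 = -759.
T_3 − L_3 = -318.

-318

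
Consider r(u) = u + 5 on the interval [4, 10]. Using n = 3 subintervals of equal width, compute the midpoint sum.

72

Δu = (10 − 4)/3 = 2.
Midpoints: 5, 7, 9.
r(5) = 10, r(7) = 12, r(9) = 14.
Sum = Δu · [r(5) + r(7) + r(9)].
Sum = 72.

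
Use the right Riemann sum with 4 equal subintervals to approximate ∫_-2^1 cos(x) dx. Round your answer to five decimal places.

Δx = (1 − (-2))/4 = 0.75.
Right endpoints: -1.25, -0.5, 0.25, 1.
f(-1.25) ≈ 0.31532, f(-0.5) ≈ 0.87758, f(0.25) ≈ 0.96891, f(1) ≈ 0.54030.
Sum = Δx · [f(-1.25) + f(-0.5) + f(0.25) + f(1)].
Sum ≈ 2.02659.

2.02659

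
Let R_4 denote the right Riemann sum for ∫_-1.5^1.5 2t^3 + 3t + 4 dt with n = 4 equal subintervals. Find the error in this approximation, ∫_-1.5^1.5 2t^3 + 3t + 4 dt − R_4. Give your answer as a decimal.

Exact integral: ∫_-1.5^1.5 f(t) dt = 12.
R_4 = 20.4375.
Error = 12 − 20.4375 = -8.4375.

-8.4375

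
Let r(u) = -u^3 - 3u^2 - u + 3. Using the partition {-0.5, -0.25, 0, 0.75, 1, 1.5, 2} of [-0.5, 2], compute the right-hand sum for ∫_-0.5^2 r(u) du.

Subinterval widths: 0.25, 0.25, 0.75, 0.25, 0.5, 0.5.
Right endpoints: -0.25, 0, 0.75, 1, 1.5, 2.
r(-0.25) = 3.078125, r(0) = 3, r(0.75) = 0.140625, r(1) = -2, r(1.5) = -8.625, r(2) = -19.
Sum = Σ Δu_i · r(u_i).
Sum = -12.6875.

-12.6875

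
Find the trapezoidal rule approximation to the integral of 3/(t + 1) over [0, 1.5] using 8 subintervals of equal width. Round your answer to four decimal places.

Δt = (1.5 − 0)/8 = 0.1875.
f(0) = 3, f(0.1875) = 48/19, f(0.375) = 24/11, f(0.5625) = 1.92, f(0.75) = 12/7, f(0.9375) = 48/31, f(1.125) = 24/17, f(1.3125) = 48/37, f(1.5) = 1.2.
T_8 = (Δt/2)·[f(t_0) + 2f(t_1) + ... + 2f(t_{7}) + f(t_8)].
Sum ≈ 2.7562.

2.7562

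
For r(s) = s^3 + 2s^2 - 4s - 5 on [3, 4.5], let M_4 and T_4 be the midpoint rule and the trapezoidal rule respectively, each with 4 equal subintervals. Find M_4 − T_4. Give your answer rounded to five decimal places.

M_4 ≈ 94.7827148.
T_4 ≈ 95.4814453.
M_4 − T_4 ≈ -0.69873.

-0.69873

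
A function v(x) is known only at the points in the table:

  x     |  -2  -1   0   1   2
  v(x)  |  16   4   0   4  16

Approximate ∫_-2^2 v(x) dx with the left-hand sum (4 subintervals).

24

Δx = 1.
Sum = 1·[16 + 4 + 0 + 4] = 24.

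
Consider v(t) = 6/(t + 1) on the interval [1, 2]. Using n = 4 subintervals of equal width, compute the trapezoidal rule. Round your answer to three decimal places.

2.437

Δt = (2 − 1)/4 = 0.25.
v(1) = 3, v(1.25) = 8/3, v(1.5) = 2.4, v(1.75) = 24/11, v(2) = 2.
T_4 = (Δt/2)·[v(t_0) + 2v(t_1) + 2v(t_2) + 2v(t_3) + v(t_4)].
Sum ≈ 2.437.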